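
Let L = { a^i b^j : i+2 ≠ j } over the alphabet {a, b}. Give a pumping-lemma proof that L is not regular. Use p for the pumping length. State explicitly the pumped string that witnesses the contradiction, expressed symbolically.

a^{p+p!} b^{p+p!+2}

Assume L is regular. Let p be the pumping length given by the pumping lemma.
Choose w = a^p b^{p+p!+2}. Since p ≠ (p+p!+2)-2 = p+p!, w ∈ L; and |w| ≥ p.
The pumping lemma gives a decomposition w = xyz where |xy| ≤ p and |y| > 0.
Since the first p symbols of w are all a's and |xy| ≤ p, y lies entirely in the leading a-block: y = a^k for some k with 1 ≤ k ≤ p.
Since 1 ≤ k ≤ p, k divides p!; set t = 1 + p!/k. Then xy^t z has p + (p!/k)·k = p + p! copies of a. Now the a-count is p+p! and (b-count)-2 = (p+p!+2)-2 = p+p!, so i+2 ≠ j fails. So xy^t z = a^{p+p!} b^{p+p!+2} ∉ L.
This is a contradiction; hence L is not regular.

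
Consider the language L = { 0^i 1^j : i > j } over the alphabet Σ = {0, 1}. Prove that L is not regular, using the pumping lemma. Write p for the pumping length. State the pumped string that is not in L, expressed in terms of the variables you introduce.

0^{p+1-k} 1^p

Assume L is regular. Let p be the pumping length given by the pumping lemma.
Choose w = 0^{p+1} 1^p ∈ L, with |w| = 2p+1 ≥ p.
By the pumping lemma, w = xyz with |xy| ≤ p and |y| ≥ 1.
Because |xy| ≤ p and w begins with p copies of 0, we have y = 0^k with 1 ≤ k ≤ p.
Consider xy^0z = xz = 0^{p+1-k} 1^p. Since k ≥ 1, the 0-count p+1-k is at most p, so i > j fails; thus xz ∉ L.
This contradicts the pumping lemma, so L is not regular.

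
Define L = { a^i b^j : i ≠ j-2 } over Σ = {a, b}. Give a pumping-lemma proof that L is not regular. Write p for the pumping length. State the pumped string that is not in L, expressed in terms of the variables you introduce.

a^{p+p!} b^{p+p!+2}

Suppose for contradiction that L is regular, and let p be the pumping length.
Choose w = a^p b^{p+p!+2}. Since p ≠ (p+p!+2)-2 = p+p!, w ∈ L; and |w| ≥ p.
Write w = xyz as guaranteed by the lemma, with |xy| ≤ p and |y| ≥ 1.
Because |xy| ≤ p and w begins with p copies of a, we have y = a^k with 1 ≤ k ≤ p.
Since 1 ≤ k ≤ p, k divides p!; set t = 1 + p!/k. Then xy^t z has p + (p!/k)·k = p + p! copies of a. Now the a-count is p+p! and (b-count)-2 = (p+p!+2)-2 = p+p!, so i ≠ j-2 fails. So xy^t z = a^{p+p!} b^{p+p!+2} ∉ L.
Contradiction. Therefore L is not regular.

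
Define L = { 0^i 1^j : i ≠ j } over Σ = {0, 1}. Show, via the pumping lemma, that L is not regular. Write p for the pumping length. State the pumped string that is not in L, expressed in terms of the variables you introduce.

0^{p+p!} 1^{p+p!}

Assume L is regular; let p be its pumping constant.
Choose w = 0^p 1^{p+p!}. Since p ≠ p+p!, w ∈ L; and |w| ≥ p.
Write w = xyz as guaranteed by the lemma, with |xy| ≤ p and |y| > 0.
Because |xy| ≤ p and w begins with p copies of 0, we have y = 0^k with 1 ≤ k ≤ p.
Since 1 ≤ k ≤ p, k divides p!; set t = 1 + p!/k. Then xy^t z has p + (p!/k)·k = p + p! copies of 0. Now the 0-count equals the 1-count, so i ≠ j fails. So xy^t z = 0^{p+p!} 1^{p+p!} ∉ L.
Contradiction. Therefore L is not regular.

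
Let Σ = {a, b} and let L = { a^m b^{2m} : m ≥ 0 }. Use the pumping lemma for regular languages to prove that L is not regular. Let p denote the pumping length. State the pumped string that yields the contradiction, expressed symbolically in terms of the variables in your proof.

Suppose for contradiction that L is regular, and let p be the pumping length.
Take w = a^p b^{2p}. Then w ∈ L and |w| = 3p ≥ p.
Write w = xyz as guaranteed by the lemma, with |xy| ≤ p and |y| ≥ 1.
Because |xy| ≤ p and w begins with p copies of a, we have y = a^k with 1 ≤ k ≤ p.
Pump with i = 2: xy^2z = a^{p+k} b^{2p}. For this to lie in L we would need 2p = 2(p+k), which forces k = 0. But k ≥ 1, so xy^2z ∉ L.
Contradiction. Therefore L is not regular.

a^{p+k} b^{2p}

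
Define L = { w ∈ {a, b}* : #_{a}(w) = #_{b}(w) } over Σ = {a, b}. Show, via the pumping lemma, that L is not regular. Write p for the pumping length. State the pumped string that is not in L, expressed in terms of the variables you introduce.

a^{p+k} b^p

Suppose for contradiction that L is regular, and let p be the pumping length.
Choose w = a^p b^p ∈ L with |w| = 2p ≥ p.
Write w = xyz as guaranteed by the lemma, with |xy| ≤ p and |y| > 0.
Since the first p symbols of w are all a's and |xy| ≤ p, y lies entirely in the leading a-block: y = a^k for some k with 1 ≤ k ≤ p.
Pump with i = 2: xy^2z = a^{p+k} b^p has p+k occurrences of a but only p of b. Since k ≥ 1 the counts differ, so xy^2z ∉ L.
This is a contradiction; hence L is not regular.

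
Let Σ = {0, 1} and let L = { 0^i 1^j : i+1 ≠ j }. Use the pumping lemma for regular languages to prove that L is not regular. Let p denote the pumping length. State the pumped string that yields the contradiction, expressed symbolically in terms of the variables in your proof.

Suppose for contradiction that L is regular, and let p be the pumping length.
Choose w = 0^p 1^{p+p!+1}. Since p ≠ (p+p!+1)-1 = p+p!, w ∈ L; and |w| ≥ p.
Write w = xyz as guaranteed by the lemma, with |xy| ≤ p and |y| ≥ 1.
Because |xy| ≤ p and w begins with p copies of 0, we have y = 0^k with 1 ≤ k ≤ p.
Since 1 ≤ k ≤ p, k divides p!; set t = 1 + p!/k. Then xy^t z has p + (p!/k)·k = p + p! copies of 0. Now the 0-count is p+p! and (1-count)-1 = (p+p!+1)-1 = p+p!, so i+1 ≠ j fails. So xy^t z = 0^{p+p!} 1^{p+p!+1} ∉ L.
This is a contradiction; hence L is not regular.

0^{p+p!} 1^{p+p!+1}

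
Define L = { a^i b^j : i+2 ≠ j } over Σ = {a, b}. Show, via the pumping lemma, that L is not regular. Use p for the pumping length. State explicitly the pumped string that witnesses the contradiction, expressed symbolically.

Assume L is regular; let p be its pumping constant.
Choose w = a^p b^{p+p!+2}. Since p ≠ (p+p!+2)-2 = p+p!, w ∈ L; and |w| ≥ p.
By the pumping lemma, w = xyz with |xy| ≤ p and y is nonempty.
Since the first p symbols of w are all a's and |xy| ≤ p, y lies entirely in the leading a-block: y = a^k for some k with 1 ≤ k ≤ p.
Since 1 ≤ k ≤ p, k divides p!; set t = 1 + p!/k. Then xy^t z has p + (p!/k)·k = p + p! copies of a. Now the a-count is p+p! and (b-count)-2 = (p+p!+2)-2 = p+p!, so i+2 ≠ j fails. So xy^t z = a^{p+p!} b^{p+p!+2} ∉ L.
Contradiction. Therefore L is not regular.

a^{p+p!} b^{p+p!+2}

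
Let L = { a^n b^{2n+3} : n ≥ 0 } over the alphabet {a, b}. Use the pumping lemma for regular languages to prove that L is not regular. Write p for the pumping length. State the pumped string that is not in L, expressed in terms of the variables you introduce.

Assume L is regular; let p be its pumping constant.
Take w = a^p b^{2p+3}. Then w ∈ L and |w| = 3p+3 ≥ p.
The pumping lemma gives a decomposition w = xyz where |xy| ≤ p and |y| > 0.
Because |xy| ≤ p and w begins with p copies of a, we have y = a^k with 1 ≤ k ≤ p.
Pump with i = 2: xy^2z = a^{p+k} b^{2p+3}. For this to lie in L we would need 2p+3 = 2(p+k)+3, which forces k = 0. But k ≥ 1, so xy^2z ∉ L.
This contradicts the pumping lemma, so L is not regular.

a^{p+k} b^{2p+3}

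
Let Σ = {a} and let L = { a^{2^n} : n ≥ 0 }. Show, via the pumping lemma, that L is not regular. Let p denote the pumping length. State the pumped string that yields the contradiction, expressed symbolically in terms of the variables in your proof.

Suppose for contradiction that L is regular, and let p be the pumping length.
Take w = a^{2^p} ∈ L with |w| = 2^p ≥ p.
By the pumping lemma, w = xyz with |xy| ≤ p and |y| > 0.
Then y = a^k for some k with 1 ≤ k ≤ p.
Pump with i = 2: xy^2z = a^{2^p+k}. Since 1 ≤ k ≤ p < 2^p, we have 2^p < 2^p+k < 2^{p+1}, so 2^p+k is not a power of 2. So xy^2z ∉ L.
This contradicts the pumping lemma, so L is not regular.

a^{2^p+k}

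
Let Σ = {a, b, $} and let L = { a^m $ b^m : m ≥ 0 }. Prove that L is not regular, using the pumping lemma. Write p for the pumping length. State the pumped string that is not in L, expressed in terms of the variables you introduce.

a^{p+k} $ b^p

Assume L is regular; let p be its pumping constant.
Take w = a^p $ b^p ∈ L with |w| = 2p+1 ≥ p.
Write w = xyz as guaranteed by the lemma, with |xy| ≤ p and |y| > 0.
The first p characters of w are a's, so xy (and hence y) consists only of a's. Write y = a^k, 1 ≤ k ≤ p.
Pump with i = 2: xy^2z = a^{p+k} $ b^p, which would require p+k = p. But k ≥ 1, so xy^2z ∉ L.
This is a contradiction; hence L is not regular.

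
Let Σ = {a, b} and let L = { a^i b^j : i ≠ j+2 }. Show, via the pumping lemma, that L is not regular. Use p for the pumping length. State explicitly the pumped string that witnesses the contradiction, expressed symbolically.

Assume L is regular; let p be its pumping constant.
Choose w = a^p b^{p+p!-2}. Since p ≠ (p+p!-2)+2 = p+p!, w ∈ L; and |w| ≥ p.
The pumping lemma gives a decomposition w = xyz where |xy| ≤ p and |y| > 0.
Since the first p symbols of w are all a's and |xy| ≤ p, y lies entirely in the leading a-block: y = a^k for some k with 1 ≤ k ≤ p.
Since 1 ≤ k ≤ p, k divides p!; set t = 1 + p!/k. Then xy^t z has p + (p!/k)·k = p + p! copies of a. Now the a-count is p+p! and (b-count)+2 = (p+p!-2)+2 = p+p!, so i ≠ j+2 fails. So xy^t z = a^{p+p!} b^{p+p!-2} ∉ L.
Contradiction. Therefore L is not regular.

a^{p+p!} b^{p+p!-2}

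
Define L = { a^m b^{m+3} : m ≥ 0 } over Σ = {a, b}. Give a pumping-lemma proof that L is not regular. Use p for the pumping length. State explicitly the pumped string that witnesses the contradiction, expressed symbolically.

a^{p+k} b^{p+3}

Assume L is regular. Let p be the pumping length given by the pumping lemma.
Take w = a^p b^{p+3}. Then w ∈ L and |w| = 2p+3 ≥ p.
Write w = xyz as guaranteed by the lemma, with |xy| ≤ p and y is nonempty.
Since the first p symbols of w are all a's and |xy| ≤ p, y lies entirely in the leading a-block: y = a^k for some k with 1 ≤ k ≤ p.
Pump with i = 2: xy^2z = a^{p+k} b^{p+3}. For this to lie in L we would need p+3 = (p+k)+3, which forces k = 0. But k ≥ 1, so xy^2z ∉ L.
This is a contradiction; hence L is not regular.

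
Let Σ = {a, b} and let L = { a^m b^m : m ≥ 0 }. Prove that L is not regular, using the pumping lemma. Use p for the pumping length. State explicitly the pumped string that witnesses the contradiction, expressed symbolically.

a^{p+k} b^p

Assume L is regular. Let p be the pumping length given by the pumping lemma.
Choose w = a^p b^p, which is in L with |w| = 2p ≥ p.
Write w = xyz as guaranteed by the lemma, with |xy| ≤ p and |y| > 0.
Because |xy| ≤ p and w begins with p copies of a, we have y = a^k with 1 ≤ k ≤ p.
Pump with i = 2: xy^2z = a^{p+k} b^p. For this to lie in L we would need p = p+k, which forces k = 0. But k ≥ 1, so xy^2z ∉ L.
Contradiction. Therefore L is not regular.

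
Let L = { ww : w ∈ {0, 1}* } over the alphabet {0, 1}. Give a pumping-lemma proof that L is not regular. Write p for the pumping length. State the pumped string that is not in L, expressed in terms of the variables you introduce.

0^{p+k} 1^p 0^p 1^p

Toward a contradiction, assume L is regular with pumping length p.
Take w = 0^p 1^p 0^p 1^p = uu where u = 0^p1^p; then w ∈ L and |w| = 4p ≥ p.
Write w = xyz as guaranteed by the lemma, with |xy| ≤ p and y is nonempty.
Because |xy| ≤ p and w begins with p copies of 0, we have y = 0^k with 1 ≤ k ≤ p.
Pump with i = 2: xy^2z = 0^{p+k} 1^p 0^p 1^p, of length 4p+k. Suppose this equals vv. The string starts with 0 and ends with 1, so v does too; thus the boundary between the two copies of v is a 1→0 transition. There is exactly one such transition, at position 2p+k, so |v| = 2p+k and |vv| = 4p+2k ≠ 4p+k since k ≥ 1. So xy^2z ∉ L.
This is a contradiction; hence L is not regular.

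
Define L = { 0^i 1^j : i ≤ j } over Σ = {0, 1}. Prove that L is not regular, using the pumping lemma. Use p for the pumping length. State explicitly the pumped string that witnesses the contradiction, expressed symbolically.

Suppose for contradiction that L is regular, and let p be the pumping length.
Choose w = 0^p 1^p ∈ L, with |w| = 2p ≥ p.
By the pumping lemma, w = xyz with |xy| ≤ p and |y| > 0.
Because |xy| ≤ p and w begins with p copies of 0, we have y = 0^k with 1 ≤ k ≤ p.
Consider xy^2z = 0^{p+k} 1^p. Since k ≥ 1, the 0-count p+k exceeds the 1-count p, so i ≤ j fails; thus xy^2z ∉ L.
This contradicts the pumping lemma, so L is not regular.

0^{p+k} 1^p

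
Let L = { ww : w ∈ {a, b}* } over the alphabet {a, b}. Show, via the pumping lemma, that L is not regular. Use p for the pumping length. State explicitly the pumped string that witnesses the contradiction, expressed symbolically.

a^{p+k} b^p a^p b^p

Toward a contradiction, assume L is regular with pumping length p.
Take w = a^p b^p a^p b^p = uu where u = a^pb^p; then w ∈ L and |w| = 4p ≥ p.
The pumping lemma gives a decomposition w = xyz where |xy| ≤ p and |y| ≥ 1.
The first p characters of w are a's, so xy (and hence y) consists only of a's. Write y = a^k, 1 ≤ k ≤ p.
Pump with i = 2: xy^2z = a^{p+k} b^p a^p b^p, of length 4p+k. Suppose this equals vv. The string starts with a and ends with b, so v does too; thus the boundary between the two copies of v is a b→a transition. There is exactly one such transition, at position 2p+k, so |v| = 2p+k and |vv| = 4p+2k ≠ 4p+k since k ≥ 1. So xy^2z ∉ L.
This is a contradiction; hence L is not regular.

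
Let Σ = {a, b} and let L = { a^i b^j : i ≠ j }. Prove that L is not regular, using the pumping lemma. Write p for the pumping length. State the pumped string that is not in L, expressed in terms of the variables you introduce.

a^{p+p!} b^{p+p!}

Assume L is regular; let p be its pumping constant.
Choose w = a^p b^{p+p!}. Since p ≠ p+p!, w ∈ L; and |w| ≥ p.
The pumping lemma gives a decomposition w = xyz where |xy| ≤ p and y is nonempty.
Because |xy| ≤ p and w begins with p copies of a, we have y = a^k with 1 ≤ k ≤ p.
Since 1 ≤ k ≤ p, k divides p!; set t = 1 + p!/k. Then xy^t z has p + (p!/k)·k = p + p! copies of a. Now the a-count equals the b-count, so i ≠ j fails. So xy^t z = a^{p+p!} b^{p+p!} ∉ L.
This is a contradiction; hence L is not regular.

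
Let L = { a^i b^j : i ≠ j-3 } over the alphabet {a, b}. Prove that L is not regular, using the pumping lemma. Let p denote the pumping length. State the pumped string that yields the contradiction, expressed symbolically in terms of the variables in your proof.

Assume L is regular. Let p be the pumping length given by the pumping lemma.
Choose w = a^p b^{p+p!+3}. Since p ≠ (p+p!+3)-3 = p+p!, w ∈ L; and |w| ≥ p.
Write w = xyz as guaranteed by the lemma, with |xy| ≤ p and |y| > 0.
The first p characters of w are a's, so xy (and hence y) consists only of a's. Write y = a^k, 1 ≤ k ≤ p.
Since 1 ≤ k ≤ p, k divides p!; set t = 1 + p!/k. Then xy^t z has p + (p!/k)·k = p + p! copies of a. Now the a-count is p+p! and (b-count)-3 = (p+p!+3)-3 = p+p!, so i ≠ j-3 fails. So xy^t z = a^{p+p!} b^{p+p!+3} ∉ L.
Contradiction. Therefore L is not regular.

a^{p+p!} b^{p+p!+3}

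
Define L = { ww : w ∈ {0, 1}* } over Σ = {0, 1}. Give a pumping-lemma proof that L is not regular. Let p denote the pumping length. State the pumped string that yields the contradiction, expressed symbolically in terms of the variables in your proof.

Assume L is regular; let p be its pumping constant.
Take w = 0^p 1^p 0^p 1^p = uu where u = 0^p1^p; then w ∈ L and |w| = 4p ≥ p.
The pumping lemma gives a decomposition w = xyz where |xy| ≤ p and |y| ≥ 1.
The first p characters of w are 0's, so xy (and hence y) consists only of 0's. Write y = 0^k, 1 ≤ k ≤ p.
Pump with i = 2: xy^2z = 0^{p+k} 1^p 0^p 1^p, of length 4p+k. Suppose this equals vv. The string starts with 0 and ends with 1, so v does too; thus the boundary between the two copies of v is a 1→0 transition. There is exactly one such transition, at position 2p+k, so |v| = 2p+k and |vv| = 4p+2k ≠ 4p+k since k ≥ 1. So xy^2z ∉ L.
This contradicts the pumping lemma, so L is not regular.

0^{p+k} 1^p 0^p 1^p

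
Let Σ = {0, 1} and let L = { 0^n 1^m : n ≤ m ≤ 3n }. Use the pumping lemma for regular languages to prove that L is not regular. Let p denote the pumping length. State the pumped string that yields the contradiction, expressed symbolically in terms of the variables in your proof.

Assume L is regular. Let p be the pumping length given by the pumping lemma.
Take w = 0^p 1^p ∈ L (since p ≤ p ≤ 3p), with |w| = 2p ≥ p.
The pumping lemma gives a decomposition w = xyz where |xy| ≤ p and |y| > 0.
Since the first p symbols of w are all 0's and |xy| ≤ p, y lies entirely in the leading 0-block: y = 0^k for some k with 1 ≤ k ≤ p.
Pump with i = 2: xy^2z = 0^{p+k} 1^p. Now n = p+k > p = m, so the condition n ≤ m fails. Thus xy^2z ∉ L.
This contradicts the pumping lemma, so L is not regular.

0^{p+k} 1^p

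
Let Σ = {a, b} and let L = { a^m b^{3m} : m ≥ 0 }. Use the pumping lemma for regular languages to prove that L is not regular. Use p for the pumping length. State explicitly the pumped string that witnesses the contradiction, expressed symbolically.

Toward a contradiction, assume L is regular with pumping length p.
Choose w = a^p b^{3p}, which is in L with |w| = 4p ≥ p.
Write w = xyz as guaranteed by the lemma, with |xy| ≤ p and y is nonempty.
The first p characters of w are a's, so xy (and hence y) consists only of a's. Write y = a^k, 1 ≤ k ≤ p.
Pump with i = 2: xy^2z = a^{p+k} b^{3p}. For this to lie in L we would need 3p = 3(p+k), which forces k = 0. But k ≥ 1, so xy^2z ∉ L.
This is a contradiction; hence L is not regular.

a^{p+k} b^{3p}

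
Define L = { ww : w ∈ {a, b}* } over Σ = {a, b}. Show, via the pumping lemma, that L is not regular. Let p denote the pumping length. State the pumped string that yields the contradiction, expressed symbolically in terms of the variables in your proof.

a^{p+k} b^p a^p b^p

Suppose for contradiction that L is regular, and let p be the pumping length.
Take w = a^p b^p a^p b^p = uu where u = a^pb^p; then w ∈ L and |w| = 4p ≥ p.
The pumping lemma gives a decomposition w = xyz where |xy| ≤ p and |y| > 0.
The first p characters of w are a's, so xy (and hence y) consists only of a's. Write y = a^k, 1 ≤ k ≤ p.
Pump with i = 2: xy^2z = a^{p+k} b^p a^p b^p, of length 4p+k. Suppose this equals vv. The string starts with a and ends with b, so v does too; thus the boundary between the two copies of v is a b→a transition. There is exactly one such transition, at position 2p+k, so |v| = 2p+k and |vv| = 4p+2k ≠ 4p+k since k ≥ 1. So xy^2z ∉ L.
This contradicts the pumping lemma, so L is not regular.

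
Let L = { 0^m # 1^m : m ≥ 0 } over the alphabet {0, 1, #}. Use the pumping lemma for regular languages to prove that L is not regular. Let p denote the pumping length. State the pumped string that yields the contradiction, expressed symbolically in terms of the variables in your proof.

0^{p+k} # 1^p

Toward a contradiction, assume L is regular with pumping length p.
Take w = 0^p # 1^p ∈ L with |w| = 2p+1 ≥ p.
By the pumping lemma, w = xyz with |xy| ≤ p and y is nonempty.
Because |xy| ≤ p and w begins with p copies of 0, we have y = 0^k with 1 ≤ k ≤ p.
Pump with i = 2: xy^2z = 0^{p+k} # 1^p, which would require p+k = p. But k ≥ 1, so xy^2z ∉ L.
This contradicts the pumping lemma, so L is not regular.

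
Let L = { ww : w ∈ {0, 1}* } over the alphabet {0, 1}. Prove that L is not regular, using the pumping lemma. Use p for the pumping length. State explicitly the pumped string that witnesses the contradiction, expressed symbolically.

0^{p+k} 1^p 0^p 1^p

Suppose for contradiction that L is regular, and let p be the pumping length.
Take w = 0^p 1^p 0^p 1^p = uu where u = 0^p1^p; then w ∈ L and |w| = 4p ≥ p.
Write w = xyz as guaranteed by the lemma, with |xy| ≤ p and |y| > 0.
Since the first p symbols of w are all 0's and |xy| ≤ p, y lies entirely in the leading 0-block: y = 0^k for some k with 1 ≤ k ≤ p.
Pump with i = 2: xy^2z = 0^{p+k} 1^p 0^p 1^p, of length 4p+k. Suppose this equals vv. The string starts with 0 and ends with 1, so v does too; thus the boundary between the two copies of v is a 1→0 transition. There is exactly one such transition, at position 2p+k, so |v| = 2p+k and |vv| = 4p+2k ≠ 4p+k since k ≥ 1. So xy^2z ∉ L.
This is a contradiction; hence L is not regular.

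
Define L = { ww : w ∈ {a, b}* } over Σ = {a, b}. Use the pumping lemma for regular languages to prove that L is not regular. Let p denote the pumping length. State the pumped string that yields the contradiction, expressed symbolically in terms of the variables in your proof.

Assume L is regular. Let p be the pumping length given by the pumping lemma.
Take w = a^p b^p a^p b^p = uu where u = a^pb^p; then w ∈ L and |w| = 4p ≥ p.
The pumping lemma gives a decomposition w = xyz where |xy| ≤ p and |y| ≥ 1.
Since the first p symbols of w are all a's and |xy| ≤ p, y lies entirely in the leading a-block: y = a^k for some k with 1 ≤ k ≤ p.
Pump with i = 2: xy^2z = a^{p+k} b^p a^p b^p, of length 4p+k. Suppose this equals vv. The string starts with a and ends with b, so v does too; thus the boundary between the two copies of v is a b→a transition. There is exactly one such transition, at position 2p+k, so |v| = 2p+k and |vv| = 4p+2k ≠ 4p+k since k ≥ 1. So xy^2z ∉ L.
This is a contradiction; hence L is not regular.

a^{p+k} b^p a^p b^p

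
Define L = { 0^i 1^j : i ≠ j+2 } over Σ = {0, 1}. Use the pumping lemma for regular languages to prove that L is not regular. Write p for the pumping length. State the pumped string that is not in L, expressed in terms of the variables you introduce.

0^{p+p!} 1^{p+p!-2}

Toward a contradiction, assume L is regular with pumping length p.
Choose w = 0^p 1^{p+p!-2}. Since p ≠ (p+p!-2)+2 = p+p!, w ∈ L; and |w| ≥ p.
The pumping lemma gives a decomposition w = xyz where |xy| ≤ p and |y| ≥ 1.
Because |xy| ≤ p and w begins with p copies of 0, we have y = 0^k with 1 ≤ k ≤ p.
Since 1 ≤ k ≤ p, k divides p!; set t = 1 + p!/k. Then xy^t z has p + (p!/k)·k = p + p! copies of 0. Now the 0-count is p+p! and (1-count)+2 = (p+p!-2)+2 = p+p!, so i ≠ j+2 fails. So xy^t z = 0^{p+p!} 1^{p+p!-2} ∉ L.
This contradicts the pumping lemma, so L is not regular.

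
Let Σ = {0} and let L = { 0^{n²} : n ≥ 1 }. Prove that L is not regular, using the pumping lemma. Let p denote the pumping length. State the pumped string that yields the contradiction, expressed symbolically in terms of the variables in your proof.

0^{p²+k}

Suppose for contradiction that L is regular, and let p be the pumping length.
Take w = 0^{p²} ∈ L with |w| = p² ≥ p.
Write w = xyz as guaranteed by the lemma, with |xy| ≤ p and y is nonempty.
Then y = 0^k for some k with 1 ≤ k ≤ p.
Pump with i = 2: xy^2z = 0^{p²+k}. Since 1 ≤ k ≤ p, p² < p²+k ≤ p²+p < (p+1)², so p²+k lies strictly between consecutive squares and is not a perfect square. So xy^2z ∉ L.
Contradiction. Therefore L is not regular.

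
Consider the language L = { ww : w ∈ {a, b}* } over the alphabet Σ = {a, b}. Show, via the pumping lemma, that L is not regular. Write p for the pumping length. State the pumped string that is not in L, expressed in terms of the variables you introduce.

a^{p+k} b^p a^p b^p

Toward a contradiction, assume L is regular with pumping length p.
Take w = a^p b^p a^p b^p = uu where u = a^pb^p; then w ∈ L and |w| = 4p ≥ p.
Write w = xyz as guaranteed by the lemma, with |xy| ≤ p and y is nonempty.
The first p characters of w are a's, so xy (and hence y) consists only of a's. Write y = a^k, 1 ≤ k ≤ p.
Pump with i = 2: xy^2z = a^{p+k} b^p a^p b^p, of length 4p+k. Suppose this equals vv. The string starts with a and ends with b, so v does too; thus the boundary between the two copies of v is a b→a transition. There is exactly one such transition, at position 2p+k, so |v| = 2p+k and |vv| = 4p+2k ≠ 4p+k since k ≥ 1. So xy^2z ∉ L.
Contradiction. Therefore L is not regular.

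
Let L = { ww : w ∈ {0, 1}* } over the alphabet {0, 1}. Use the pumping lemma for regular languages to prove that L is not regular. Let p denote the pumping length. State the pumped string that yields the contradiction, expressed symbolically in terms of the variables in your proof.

Assume L is regular; let p be its pumping constant.
Take w = 0^p 1^p 0^p 1^p = uu where u = 0^p1^p; then w ∈ L and |w| = 4p ≥ p.
The pumping lemma gives a decomposition w = xyz where |xy| ≤ p and y is nonempty.
Because |xy| ≤ p and w begins with p copies of 0, we have y = 0^k with 1 ≤ k ≤ p.
Pump with i = 2: xy^2z = 0^{p+k} 1^p 0^p 1^p, of length 4p+k. Suppose this equals vv. The string starts with 0 and ends with 1, so v does too; thus the boundary between the two copies of v is a 1→0 transition. There is exactly one such transition, at position 2p+k, so |v| = 2p+k and |vv| = 4p+2k ≠ 4p+k since k ≥ 1. So xy^2z ∉ L.
This is a contradiction; hence L is not regular.

0^{p+k} 1^p 0^p 1^p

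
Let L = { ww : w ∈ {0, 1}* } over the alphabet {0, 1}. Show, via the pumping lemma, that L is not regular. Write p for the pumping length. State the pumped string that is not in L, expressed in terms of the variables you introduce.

0^{p+k} 1^p 0^p 1^p

Toward a contradiction, assume L is regular with pumping length p.
Take w = 0^p 1^p 0^p 1^p = uu where u = 0^p1^p; then w ∈ L and |w| = 4p ≥ p.
By the pumping lemma, w = xyz with |xy| ≤ p and |y| ≥ 1.
The first p characters of w are 0's, so xy (and hence y) consists only of 0's. Write y = 0^k, 1 ≤ k ≤ p.
Pump with i = 2: xy^2z = 0^{p+k} 1^p 0^p 1^p, of length 4p+k. Suppose this equals vv. The string starts with 0 and ends with 1, so v does too; thus the boundary between the two copies of v is a 1→0 transition. There is exactly one such transition, at position 2p+k, so |v| = 2p+k and |vv| = 4p+2k ≠ 4p+k since k ≥ 1. So xy^2z ∉ L.
This contradicts the pumping lemma, so L is not regular.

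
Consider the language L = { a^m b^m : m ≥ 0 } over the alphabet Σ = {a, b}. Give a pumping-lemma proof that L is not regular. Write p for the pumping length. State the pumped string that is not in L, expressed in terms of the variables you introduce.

a^{p+k} b^p

Suppose for contradiction that L is regular, and let p be the pumping length.
Take w = a^p b^p. Then w ∈ L and |w| = 2p ≥ p.
By the pumping lemma, w = xyz with |xy| ≤ p and |y| > 0.
The first p characters of w are a's, so xy (and hence y) consists only of a's. Write y = a^k, 1 ≤ k ≤ p.
Pump with i = 2: xy^2z = a^{p+k} b^p. For this to lie in L we would need p = p+k, which forces k = 0. But k ≥ 1, so xy^2z ∉ L.
Contradiction. Therefore L is not regular.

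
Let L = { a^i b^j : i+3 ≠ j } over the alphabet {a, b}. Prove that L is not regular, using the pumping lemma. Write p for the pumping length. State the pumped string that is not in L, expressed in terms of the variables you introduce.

a^{p+p!} b^{p+p!+3}

Assume L is regular; let p be its pumping constant.
Choose w = a^p b^{p+p!+3}. Since p ≠ (p+p!+3)-3 = p+p!, w ∈ L; and |w| ≥ p.
The pumping lemma gives a decomposition w = xyz where |xy| ≤ p and |y| > 0.
The first p characters of w are a's, so xy (and hence y) consists only of a's. Write y = a^k, 1 ≤ k ≤ p.
Since 1 ≤ k ≤ p, k divides p!; set t = 1 + p!/k. Then xy^t z has p + (p!/k)·k = p + p! copies of a. Now the a-count is p+p! and (b-count)-3 = (p+p!+3)-3 = p+p!, so i+3 ≠ j fails. So xy^t z = a^{p+p!} b^{p+p!+3} ∉ L.
Contradiction. Therefore L is not regular.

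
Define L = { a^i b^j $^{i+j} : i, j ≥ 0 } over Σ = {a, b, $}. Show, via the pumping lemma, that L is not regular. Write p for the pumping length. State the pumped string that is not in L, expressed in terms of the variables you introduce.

a^{p+k} b^p $^{2p}

Toward a contradiction, assume L is regular with pumping length p.
Take w = a^p b^p $^{2p} ∈ L (with i=j=p, i+j=2p), |w| = 4p ≥ p.
By the pumping lemma, w = xyz with |xy| ≤ p and y is nonempty.
Since the first p symbols of w are all a's and |xy| ≤ p, y lies entirely in the leading a-block: y = a^k for some k with 1 ≤ k ≤ p.
Consider xy^2z = a^{p+k} b^p $^{2p}. Now the a- and b-counts sum to 2p+k, but the $-count is 2p ≠ 2p+k. So xy^2z ∉ L.
This is a contradiction; hence L is not regular.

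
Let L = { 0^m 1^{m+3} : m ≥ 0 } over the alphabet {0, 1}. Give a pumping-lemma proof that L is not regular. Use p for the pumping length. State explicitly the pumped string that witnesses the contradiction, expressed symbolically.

0^{p+k} 1^{p+3}

Suppose for contradiction that L is regular, and let p be the pumping length.
Take w = 0^p 1^{p+3}. Then w ∈ L and |w| = 2p+3 ≥ p.
Write w = xyz as guaranteed by the lemma, with |xy| ≤ p and y is nonempty.
The first p characters of w are 0's, so xy (and hence y) consists only of 0's. Write y = 0^k, 1 ≤ k ≤ p.
Pump with i = 2: xy^2z = 0^{p+k} 1^{p+3}. For this to lie in L we would need p+3 = (p+k)+3, which forces k = 0. But k ≥ 1, so xy^2z ∉ L.
Contradiction. Therefore L is not regular.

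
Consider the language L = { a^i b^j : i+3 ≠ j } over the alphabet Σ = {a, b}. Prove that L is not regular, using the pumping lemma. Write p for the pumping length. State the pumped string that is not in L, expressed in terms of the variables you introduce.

Assume L is regular; let p be its pumping constant.
Choose w = a^p b^{p+p!+3}. Since p ≠ (p+p!+3)-3 = p+p!, w ∈ L; and |w| ≥ p.
By the pumping lemma, w = xyz with |xy| ≤ p and |y| ≥ 1.
Since the first p symbols of w are all a's and |xy| ≤ p, y lies entirely in the leading a-block: y = a^k for some k with 1 ≤ k ≤ p.
Since 1 ≤ k ≤ p, k divides p!; set t = 1 + p!/k. Then xy^t z has p + (p!/k)·k = p + p! copies of a. Now the a-count is p+p! and (b-count)-3 = (p+p!+3)-3 = p+p!, so i+3 ≠ j fails. So xy^t z = a^{p+p!} b^{p+p!+3} ∉ L.
This is a contradiction; hence L is not regular.

a^{p+p!} b^{p+p!+3}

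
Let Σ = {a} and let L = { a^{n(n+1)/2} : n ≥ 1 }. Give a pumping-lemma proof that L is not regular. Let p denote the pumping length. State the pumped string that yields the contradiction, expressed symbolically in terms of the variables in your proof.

Assume L is regular; let p be its pumping constant.
Take w = a^{p(p+1)/2} ∈ L with |w| = p(p+1)/2 ≥ p.
By the pumping lemma, w = xyz with |xy| ≤ p and |y| > 0.
Then y = a^k for some k with 1 ≤ k ≤ p.
Pump with i = 2: xy^2z = a^{p(p+1)/2+k}. Since 1 ≤ k ≤ p, p(p+1)/2 < p(p+1)/2+k ≤ p(p+1)/2+p < (p+1)(p+2)/2, so p(p+1)/2+k is strictly between consecutive triangular numbers. So xy^2z ∉ L.
Contradiction. Therefore L is not regular.

a^{p(p+1)/2+k}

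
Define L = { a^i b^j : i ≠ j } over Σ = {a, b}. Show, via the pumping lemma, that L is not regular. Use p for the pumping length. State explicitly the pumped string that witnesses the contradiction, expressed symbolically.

a^{p+p!} b^{p+p!}

Assume L is regular; let p be its pumping constant.
Choose w = a^p b^{p+p!}. Since p ≠ p+p!, w ∈ L; and |w| ≥ p.
Write w = xyz as guaranteed by the lemma, with |xy| ≤ p and y is nonempty.
The first p characters of w are a's, so xy (and hence y) consists only of a's. Write y = a^k, 1 ≤ k ≤ p.
Since 1 ≤ k ≤ p, k divides p!; set t = 1 + p!/k. Then xy^t z has p + (p!/k)·k = p + p! copies of a. Now the a-count equals the b-count, so i ≠ j fails. So xy^t z = a^{p+p!} b^{p+p!} ∉ L.
This is a contradiction; hence L is not regular.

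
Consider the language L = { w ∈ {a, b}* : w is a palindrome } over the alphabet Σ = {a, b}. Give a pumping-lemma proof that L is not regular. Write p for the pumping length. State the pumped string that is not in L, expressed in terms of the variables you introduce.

a^{p+k} b a^p

Suppose for contradiction that L is regular, and let p be the pumping length.
Take w = a^p b a^p, a palindrome of length 2p+1 ≥ p.
The pumping lemma gives a decomposition w = xyz where |xy| ≤ p and |y| > 0.
Because |xy| ≤ p and w begins with p copies of a, we have y = a^k with 1 ≤ k ≤ p.
Pump with i = 2: xy^2z = a^{p+k} b a^p. Its reverse is a^p b a^{p+k}, which differs from xy^2z since k ≥ 1. So xy^2z is not a palindrome and xy^2z ∉ L.
This is a contradiction; hence L is not regular.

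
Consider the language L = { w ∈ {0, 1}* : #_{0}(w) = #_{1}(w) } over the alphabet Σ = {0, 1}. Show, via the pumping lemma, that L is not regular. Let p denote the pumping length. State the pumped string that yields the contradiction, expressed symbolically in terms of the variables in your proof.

0^{p+k} 1^p

Suppose for contradiction that L is regular, and let p be the pumping length.
Choose w = 0^p 1^p ∈ L with |w| = 2p ≥ p.
By the pumping lemma, w = xyz with |xy| ≤ p and |y| > 0.
Because |xy| ≤ p and w begins with p copies of 0, we have y = 0^k with 1 ≤ k ≤ p.
Pump with i = 2: xy^2z = 0^{p+k} 1^p has p+k occurrences of 0 but only p of 1. Since k ≥ 1 the counts differ, so xy^2z ∉ L.
This is a contradiction; hence L is not regular.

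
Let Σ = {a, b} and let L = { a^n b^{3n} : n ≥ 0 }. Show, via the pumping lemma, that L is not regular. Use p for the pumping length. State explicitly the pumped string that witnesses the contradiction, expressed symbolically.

a^{p+k} b^{3p}

Assume L is regular; let p be its pumping constant.
Take w = a^p b^{3p}. Then w ∈ L and |w| = 4p ≥ p.
The pumping lemma gives a decomposition w = xyz where |xy| ≤ p and y is nonempty.
The first p characters of w are a's, so xy (and hence y) consists only of a's. Write y = a^k, 1 ≤ k ≤ p.
Pump with i = 2: xy^2z = a^{p+k} b^{3p}. For this to lie in L we would need 3p = 3(p+k), which forces k = 0. But k ≥ 1, so xy^2z ∉ L.
This is a contradiction; hence L is not regular.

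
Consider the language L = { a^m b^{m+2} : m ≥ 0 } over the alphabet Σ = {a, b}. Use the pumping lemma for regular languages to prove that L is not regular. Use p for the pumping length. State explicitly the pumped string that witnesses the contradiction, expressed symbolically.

a^{p+k} b^{p+2}

Assume L is regular; let p be its pumping constant.
Take w = a^p b^{p+2}. Then w ∈ L and |w| = 2p+2 ≥ p.
Write w = xyz as guaranteed by the lemma, with |xy| ≤ p and |y| > 0.
Because |xy| ≤ p and w begins with p copies of a, we have y = a^k with 1 ≤ k ≤ p.
Pump with i = 2: xy^2z = a^{p+k} b^{p+2}. For this to lie in L we would need p+2 = (p+k)+2, which forces k = 0. But k ≥ 1, so xy^2z ∉ L.
Contradiction. Therefore L is not regular.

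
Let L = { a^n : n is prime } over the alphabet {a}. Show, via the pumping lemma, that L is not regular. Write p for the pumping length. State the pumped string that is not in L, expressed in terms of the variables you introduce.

Suppose for contradiction that L is regular, and let p be the pumping length.
Let q be a prime with q ≥ p+2 (infinitely many primes exist), and take w = a^q ∈ L with |w| = q ≥ p.
Write w = xyz as guaranteed by the lemma, with |xy| ≤ p and |y| ≥ 1.
Then y = a^k for some k with 1 ≤ k ≤ p.
Since 1 ≤ k ≤ p, |xz| = q-k. Pump with i = q+1: |xy^{q+1}z| = (q-k)+(q+1)k = q+qk = q(1+k), which is composite (both factors ≥ 2). So xy^{q+1}z = a^{q(1+k)} ∉ L.
This is a contradiction; hence L is not regular.

a^{q(1+k)}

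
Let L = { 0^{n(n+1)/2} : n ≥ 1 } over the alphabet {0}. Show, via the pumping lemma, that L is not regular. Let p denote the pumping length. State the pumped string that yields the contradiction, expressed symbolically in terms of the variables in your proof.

0^{p(p+1)/2+k}

Assume L is regular. Let p be the pumping length given by the pumping lemma.
Take w = 0^{p(p+1)/2} ∈ L with |w| = p(p+1)/2 ≥ p.
By the pumping lemma, w = xyz with |xy| ≤ p and |y| ≥ 1.
Then y = 0^k for some k with 1 ≤ k ≤ p.
Pump with i = 2: xy^2z = 0^{p(p+1)/2+k}. Since 1 ≤ k ≤ p, p(p+1)/2 < p(p+1)/2+k ≤ p(p+1)/2+p < (p+1)(p+2)/2, so p(p+1)/2+k is strictly between consecutive triangular numbers. So xy^2z ∉ L.
Contradiction. Therefore L is not regular.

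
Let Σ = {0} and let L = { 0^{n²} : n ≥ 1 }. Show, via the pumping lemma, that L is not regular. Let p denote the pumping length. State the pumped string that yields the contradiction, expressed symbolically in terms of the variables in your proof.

Toward a contradiction, assume L is regular with pumping length p.
Take w = 0^{p²} ∈ L with |w| = p² ≥ p.
By the pumping lemma, w = xyz with |xy| ≤ p and |y| > 0.
Then y = 0^k for some k with 1 ≤ k ≤ p.
Pump with i = 2: xy^2z = 0^{p²+k}. Since 1 ≤ k ≤ p, p² < p²+k ≤ p²+p < (p+1)², so p²+k lies strictly between consecutive squares and is not a perfect square. So xy^2z ∉ L.
This is a contradiction; hence L is not regular.

0^{p²+k}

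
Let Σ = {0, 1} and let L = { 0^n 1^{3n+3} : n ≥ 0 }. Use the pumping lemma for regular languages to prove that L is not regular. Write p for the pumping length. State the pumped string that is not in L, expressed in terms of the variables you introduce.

Assume L is regular. Let p be the pumping length given by the pumping lemma.
Let w = 0^p 1^{3p+3} ∈ L; note |w| = 4p+3 ≥ p.
The pumping lemma gives a decomposition w = xyz where |xy| ≤ p and |y| > 0.
The first p characters of w are 0's, so xy (and hence y) consists only of 0's. Write y = 0^k, 1 ≤ k ≤ p.
Pump with i = 2: xy^2z = 0^{p+k} 1^{3p+3}. For this to lie in L we would need 3p+3 = 3(p+k)+3, which forces k = 0. But k ≥ 1, so xy^2z ∉ L.
This is a contradiction; hence L is not regular.

0^{p+k} 1^{3p+3}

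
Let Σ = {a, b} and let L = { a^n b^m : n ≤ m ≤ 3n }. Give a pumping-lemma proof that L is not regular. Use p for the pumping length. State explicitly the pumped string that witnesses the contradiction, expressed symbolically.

a^{p+k} b^p

Assume L is regular. Let p be the pumping length given by the pumping lemma.
Take w = a^p b^p ∈ L (since p ≤ p ≤ 3p), with |w| = 2p ≥ p.
The pumping lemma gives a decomposition w = xyz where |xy| ≤ p and y is nonempty.
The first p characters of w are a's, so xy (and hence y) consists only of a's. Write y = a^k, 1 ≤ k ≤ p.
Pump with i = 2: xy^2z = a^{p+k} b^p. Now n = p+k > p = m, so the condition n ≤ m fails. Thus xy^2z ∉ L.
This is a contradiction; hence L is not regular.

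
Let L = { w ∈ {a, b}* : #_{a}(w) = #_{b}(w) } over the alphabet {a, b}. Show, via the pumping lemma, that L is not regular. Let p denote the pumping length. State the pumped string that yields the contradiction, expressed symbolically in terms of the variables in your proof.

a^{p+k} b^p

Suppose for contradiction that L is regular, and let p be the pumping length.
Choose w = a^p b^p ∈ L with |w| = 2p ≥ p.
Write w = xyz as guaranteed by the lemma, with |xy| ≤ p and y is nonempty.
The first p characters of w are a's, so xy (and hence y) consists only of a's. Write y = a^k, 1 ≤ k ≤ p.
Pump with i = 2: xy^2z = a^{p+k} b^p has p+k occurrences of a but only p of b. Since k ≥ 1 the counts differ, so xy^2z ∉ L.
This contradicts the pumping lemma, so L is not regular.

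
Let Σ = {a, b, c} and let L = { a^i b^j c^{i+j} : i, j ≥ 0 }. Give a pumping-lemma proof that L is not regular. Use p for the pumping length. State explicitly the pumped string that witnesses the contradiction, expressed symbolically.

Toward a contradiction, assume L is regular with pumping length p.
Take w = a^p b^p c^{2p} ∈ L (with i=j=p, i+j=2p), |w| = 4p ≥ p.
By the pumping lemma, w = xyz with |xy| ≤ p and |y| ≥ 1.
Because |xy| ≤ p and w begins with p copies of a, we have y = a^k with 1 ≤ k ≤ p.
Consider xy^2z = a^{p+k} b^p c^{2p}. Now the a- and b-counts sum to 2p+k, but the c-count is 2p ≠ 2p+k. So xy^2z ∉ L.
This is a contradiction; hence L is not regular.

a^{p+k} b^p c^{2p}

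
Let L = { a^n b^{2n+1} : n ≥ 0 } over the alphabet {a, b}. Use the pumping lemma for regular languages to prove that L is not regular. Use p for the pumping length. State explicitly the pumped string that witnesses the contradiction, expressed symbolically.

a^{p+k} b^{2p+1}

Suppose for contradiction that L is regular, and let p be the pumping length.
Take w = a^p b^{2p+1}. Then w ∈ L and |w| = 3p+1 ≥ p.
The pumping lemma gives a decomposition w = xyz where |xy| ≤ p and |y| ≥ 1.
The first p characters of w are a's, so xy (and hence y) consists only of a's. Write y = a^k, 1 ≤ k ≤ p.
Pump with i = 2: xy^2z = a^{p+k} b^{2p+1}. For this to lie in L we would need 2p+1 = 2(p+k)+1, which forces k = 0. But k ≥ 1, so xy^2z ∉ L.
Contradiction. Therefore L is not regular.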